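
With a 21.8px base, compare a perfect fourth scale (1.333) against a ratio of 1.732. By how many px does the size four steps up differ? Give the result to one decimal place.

127.3px

Perfect fourth: 21.8 × 1.333⁴ = 68.830px
At 1.732: 21.8 × 1.732⁴ = 196.177px
Difference: 196.177 − 68.830 = 127.347px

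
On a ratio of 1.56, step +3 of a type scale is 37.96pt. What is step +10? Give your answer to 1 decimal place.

853.5pt

37.96 × 1.56⁷ = 37.96 × 22.48393 ≈ 853.490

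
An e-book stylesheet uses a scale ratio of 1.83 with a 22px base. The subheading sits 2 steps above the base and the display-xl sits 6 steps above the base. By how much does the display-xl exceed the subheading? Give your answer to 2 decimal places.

Step 2: 22.0 × 1.83² = 73.6758px
Step 6: 22.0 × 1.83⁶ = 826.2838px
Difference: 826.2838 − 73.6758 = 752.6080px

752.61px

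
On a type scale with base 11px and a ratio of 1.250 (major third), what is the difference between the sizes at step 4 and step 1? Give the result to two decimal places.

13.11px

Step 1: 11.0 × 1.250 = 13.7500px
Step 4: 11.0 × 1.250⁴ = 26.8555px
Difference: 26.8555 − 13.7500 = 13.1055px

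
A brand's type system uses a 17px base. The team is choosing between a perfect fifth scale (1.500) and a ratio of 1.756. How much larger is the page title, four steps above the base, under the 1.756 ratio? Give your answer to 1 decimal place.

75.6px

Perfect fifth: 17.0 × 1.500⁴ = 86.062px
At 1.756: 17.0 × 1.756⁴ = 161.639px
Difference: 161.639 − 86.062 = 75.577px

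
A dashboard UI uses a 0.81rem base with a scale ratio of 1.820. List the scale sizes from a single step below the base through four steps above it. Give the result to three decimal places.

0.445rem, 0.810rem, 1.474rem, 2.683rem, 4.883rem, 8.887rem

Step -1: 0.81 ÷ 1.820 = 0.445
Step 0: 0.81rem
Step 1: 0.81 × 1.820 = 1.474
Step 2: 0.81 × 1.820² = 2.683
Step 3: 0.81 × 1.820³ = 4.883
Step 4: 0.81 × 1.820⁴ = 8.887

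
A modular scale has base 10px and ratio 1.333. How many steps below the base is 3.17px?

4

1.333ⁿ = 10 / 3.17 = 3.1546
n = ln(3.1546) / ln(1.333) = 1.1489 / 0.2874 ≈ 4.00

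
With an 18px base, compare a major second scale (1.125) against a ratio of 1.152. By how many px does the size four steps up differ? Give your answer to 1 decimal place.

Major second: 18.0 × 1.125⁴ = 28.833px
At 1.152: 18.0 × 1.152⁴ = 31.702px
Difference: 31.702 − 28.833 = 2.869px

2.9px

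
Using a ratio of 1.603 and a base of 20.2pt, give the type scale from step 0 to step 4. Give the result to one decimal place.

Step 0: 20.2pt
Step 1: 20.2 × 1.603 = 32.4
Step 2: 20.2 × 1.603² = 51.9
Step 3: 20.2 × 1.603³ = 83.2
Step 4: 20.2 × 1.603⁴ = 133.4

20.2pt, 32.4pt, 51.9pt, 83.2pt, 133.4pt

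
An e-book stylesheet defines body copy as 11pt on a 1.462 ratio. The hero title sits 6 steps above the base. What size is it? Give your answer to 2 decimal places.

Every step multiplies by the scale ratio.
11.0 × 1.462⁶ = 11.0 × 9.76527 ≈ 107.42

107.42pt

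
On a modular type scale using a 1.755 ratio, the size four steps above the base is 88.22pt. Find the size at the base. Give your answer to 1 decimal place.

9.3pt

The gap is 0 − (4) = -4 steps, so the factor is 1.755^-4.
88.22 ÷ 1.755⁴ = 88.22 ÷ 9.48655 ≈ 9.299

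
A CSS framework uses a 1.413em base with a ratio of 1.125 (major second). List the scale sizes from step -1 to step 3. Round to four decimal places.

Step -1: 1.413 ÷ 1.125 = 1.2560
Step 0: 1.413em
Step 1: 1.413 × 1.125 = 1.5896
Step 2: 1.413 × 1.125² = 1.7883
Step 3: 1.413 × 1.125³ = 2.0119

1.2560em, 1.4130em, 1.5896em, 1.7883em, 2.0119em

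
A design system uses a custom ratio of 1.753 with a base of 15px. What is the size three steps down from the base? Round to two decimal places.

2.78px

15.0 ÷ 1.753³ = 15.0 ÷ 5.38698 ≈ 2.78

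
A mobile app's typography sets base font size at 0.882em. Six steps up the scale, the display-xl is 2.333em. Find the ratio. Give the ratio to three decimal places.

1.176

The ratio satisfies 0.882 × r⁶ = 2.333, so r = (2.333 / 0.882)^(1/6).
r = 2.6451^(1/6) ≈ 1.1760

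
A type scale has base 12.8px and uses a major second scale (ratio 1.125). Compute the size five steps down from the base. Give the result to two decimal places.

Each step on a modular scale multiplies by the ratio, so the size n steps from the base is base × ratioⁿ.
12.8 ÷ 1.125⁵ = 12.8 ÷ 1.80203 ≈ 7.10

7.10px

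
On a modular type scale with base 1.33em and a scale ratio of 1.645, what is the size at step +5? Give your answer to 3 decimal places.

Each step on a modular scale multiplies by the ratio, so the size n steps from the base is base × ratioⁿ.
1.33 × 1.645⁵ = 1.33 × 12.04563 ≈ 16.021

16.021em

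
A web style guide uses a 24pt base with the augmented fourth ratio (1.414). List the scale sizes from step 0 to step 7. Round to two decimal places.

24.00pt, 33.94pt, 47.99pt, 67.85pt, 95.94pt, 135.66pt, 191.83pt, 271.24pt

Step 0: 24pt
Step 1: 24.0 × 1.414 = 33.94
Step 2: 24.0 × 1.414² = 47.99
Step 3: 24.0 × 1.414³ = 67.85
Step 4: 24.0 × 1.414⁴ = 95.94
Step 5: 24.0 × 1.414⁵ = 135.66
Step 6: 24.0 × 1.414⁶ = 191.83
Step 7: 24.0 × 1.414⁷ = 271.24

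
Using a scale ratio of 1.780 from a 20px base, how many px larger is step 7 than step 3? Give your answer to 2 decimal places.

1019.53px

Step 3: 20.0 × 1.780³ = 112.7950px
Step 7: 20.0 × 1.780⁷ = 1132.3222px
Difference: 1132.3222 − 112.7950 = 1019.5272px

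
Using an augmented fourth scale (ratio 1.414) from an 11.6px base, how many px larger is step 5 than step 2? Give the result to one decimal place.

42.4px

Step 2: 11.6 × 1.414² = 23.193px
Step 5: 11.6 × 1.414⁵ = 65.570px
Difference: 65.570 − 23.193 = 42.377px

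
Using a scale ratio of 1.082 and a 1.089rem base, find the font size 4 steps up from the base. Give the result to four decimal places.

1.4926rem

A modular type scale is a geometric sequence: sizeₙ = base × rⁿ.
1.089 × 1.082⁴ = 1.089 × 1.37059 ≈ 1.4926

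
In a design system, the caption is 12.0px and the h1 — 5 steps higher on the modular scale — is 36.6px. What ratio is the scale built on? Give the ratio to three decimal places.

r⁵ = 36.6 / 12.0, so r = (36.6/12.0)^(1/5).
r = 3.0500^(1/5) ≈ 1.2499

1.250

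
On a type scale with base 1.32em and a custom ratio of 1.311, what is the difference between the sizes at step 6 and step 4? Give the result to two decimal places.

Step 4: 1.32 × 1.311⁴ = 3.8993em
Step 6: 1.32 × 1.311⁶ = 6.7018em
Difference: 6.7018 − 3.8993 = 2.8025em

2.80em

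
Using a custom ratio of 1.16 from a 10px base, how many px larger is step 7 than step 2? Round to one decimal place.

14.8px

Step 2: 10.0 × 1.16² = 13.456px
Step 7: 10.0 × 1.16⁷ = 28.262px
Difference: 28.262 − 13.456 = 14.806px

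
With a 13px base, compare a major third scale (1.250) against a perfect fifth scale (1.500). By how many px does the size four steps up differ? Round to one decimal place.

Major third: 13.0 × 1.250⁴ = 31.738px
Perfect fifth: 13.0 × 1.500⁴ = 65.812px
Difference: 65.812 − 31.738 = 34.074px

34.1px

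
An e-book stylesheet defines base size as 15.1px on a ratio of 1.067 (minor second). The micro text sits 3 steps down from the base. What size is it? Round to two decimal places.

Every step multiplies by the scale ratio.
15.1 ÷ 1.067³ = 15.1 ÷ 1.21477 ≈ 12.43

12.43px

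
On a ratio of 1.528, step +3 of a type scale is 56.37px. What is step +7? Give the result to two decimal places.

307.29px

56.37 × 1.528⁴ = 56.37 × 5.45122 ≈ 307.285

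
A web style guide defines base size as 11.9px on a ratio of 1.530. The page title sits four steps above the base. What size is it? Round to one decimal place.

65.2px

A modular type scale is a geometric sequence: sizeₙ = base × rⁿ.
11.9 × 1.530⁴ = 11.9 × 5.47981 ≈ 65.21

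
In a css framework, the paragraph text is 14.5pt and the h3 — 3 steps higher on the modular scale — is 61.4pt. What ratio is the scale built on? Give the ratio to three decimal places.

1.618

The ratio satisfies 14.5 × r³ = 61.4, so r = (61.4 / 14.5)^(1/3).
r = 4.2345^(1/3) ≈ 1.6178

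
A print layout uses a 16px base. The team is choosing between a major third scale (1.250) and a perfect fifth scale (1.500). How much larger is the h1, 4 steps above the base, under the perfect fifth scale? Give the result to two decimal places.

Major third: 16.0 × 1.250⁴ = 39.0625px
Perfect fifth: 16.0 × 1.500⁴ = 81.0000px
Difference: 81.0000 − 39.0625 = 41.9375px

41.94px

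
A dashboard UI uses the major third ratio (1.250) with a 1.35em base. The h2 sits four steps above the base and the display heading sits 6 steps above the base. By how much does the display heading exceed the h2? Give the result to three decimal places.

1.854em

Step 4: 1.35 × 1.250⁴ = 3.29590em
Step 6: 1.35 × 1.250⁶ = 5.14984em
Difference: 5.14984 − 3.29590 = 1.85394em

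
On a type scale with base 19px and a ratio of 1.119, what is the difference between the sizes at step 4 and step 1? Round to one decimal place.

8.5px

Step 1: 19.0 × 1.119 = 21.261px
Step 4: 19.0 × 1.119⁴ = 29.790px
Difference: 29.790 − 21.261 = 8.529px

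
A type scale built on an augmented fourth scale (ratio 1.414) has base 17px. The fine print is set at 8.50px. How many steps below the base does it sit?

2

1.414ⁿ = 17 / 8.50 = 2.0000
n = ln(2.0000) / ln(1.414) = 0.6931 / 0.3464 ≈ 2.00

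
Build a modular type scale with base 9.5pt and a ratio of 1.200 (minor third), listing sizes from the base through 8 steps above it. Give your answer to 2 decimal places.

Step 0: 9.5pt
Step 1: 9.5 × 1.200 = 11.40
Step 2: 9.5 × 1.200² = 13.68
Step 3: 9.5 × 1.200³ = 16.42
Step 4: 9.5 × 1.200⁴ = 19.70
Step 5: 9.5 × 1.200⁵ = 23.64
Step 6: 9.5 × 1.200⁶ = 28.37
Step 7: 9.5 × 1.200⁷ = 34.04
Step 8: 9.5 × 1.200⁸ = 40.85

9.50pt, 11.40pt, 13.68pt, 16.42pt, 19.70pt, 23.64pt, 28.37pt, 34.04pt, 40.85pt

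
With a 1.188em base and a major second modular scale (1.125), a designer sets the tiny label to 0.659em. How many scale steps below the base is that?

5

1.125ⁿ = 1.188 / 0.659 = 1.8027
n = ln(1.8027) / ln(1.125) = 0.5893 / 0.1178 ≈ 5.00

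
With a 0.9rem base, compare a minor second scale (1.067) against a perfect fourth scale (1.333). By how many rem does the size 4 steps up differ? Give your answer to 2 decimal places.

Minor second: 0.9 × 1.067⁴ = 1.1665rem
Perfect fourth: 0.9 × 1.333⁴ = 2.8416rem
Difference: 2.8416 − 1.1665 = 1.6751rem

1.68rem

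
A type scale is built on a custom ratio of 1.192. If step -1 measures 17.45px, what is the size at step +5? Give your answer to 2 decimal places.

50.06px

Moving from step -1 to step +5 is 6 steps up, so multiply by r⁶.
17.45 × 1.192⁶ = 17.45 × 2.86852 ≈ 50.056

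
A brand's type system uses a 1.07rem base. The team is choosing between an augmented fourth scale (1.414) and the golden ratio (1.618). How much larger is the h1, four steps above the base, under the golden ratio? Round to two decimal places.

3.06rem

Augmented fourth: 1.07 × 1.414⁴ = 4.2774rem
Golden ratio: 1.07 × 1.618⁴ = 7.3333rem
Difference: 7.3333 − 4.2774 = 3.0559rem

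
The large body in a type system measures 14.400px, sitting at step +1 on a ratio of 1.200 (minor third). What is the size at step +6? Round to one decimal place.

The gap is 6 − (1) = 5 steps, so the factor is 1.200^5.
14.400 × 1.200⁵ = 14.400 × 2.48832 ≈ 35.832

35.8px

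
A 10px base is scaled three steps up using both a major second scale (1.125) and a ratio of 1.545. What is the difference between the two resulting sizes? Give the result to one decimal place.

Major second: 10.0 × 1.125³ = 14.238px
At 1.545: 10.0 × 1.545³ = 36.880px
Difference: 36.880 − 14.238 = 22.642px

22.6px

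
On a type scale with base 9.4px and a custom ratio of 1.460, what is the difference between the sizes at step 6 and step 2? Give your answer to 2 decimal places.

Step 2: 9.4 × 1.460² = 20.0370px
Step 6: 9.4 × 1.460⁶ = 91.0427px
Difference: 91.0427 − 20.0370 = 71.0057px

71.01px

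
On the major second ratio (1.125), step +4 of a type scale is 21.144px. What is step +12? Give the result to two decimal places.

54.25px

21.144 × 1.125⁸ = 21.144 × 2.56578 ≈ 54.251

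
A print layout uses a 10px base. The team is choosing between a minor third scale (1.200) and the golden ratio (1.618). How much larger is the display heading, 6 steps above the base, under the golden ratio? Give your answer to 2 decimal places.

149.56px

Minor third: 10.0 × 1.200⁶ = 29.8598px
Golden ratio: 10.0 × 1.618⁶ = 179.4201px
Difference: 179.4201 − 29.8598 = 149.5603px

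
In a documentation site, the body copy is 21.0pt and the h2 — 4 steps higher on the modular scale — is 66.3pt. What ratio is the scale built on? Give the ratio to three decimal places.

The ratio satisfies 21.0 × r⁴ = 66.3, so r = (66.3 / 21.0)^(1/4).
r = 3.1571^(1/4) ≈ 1.3330

1.333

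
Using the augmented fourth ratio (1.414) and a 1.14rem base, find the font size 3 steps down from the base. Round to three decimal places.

1.14 ÷ 1.414³ = 1.14 ÷ 2.82715 ≈ 0.403

0.403rem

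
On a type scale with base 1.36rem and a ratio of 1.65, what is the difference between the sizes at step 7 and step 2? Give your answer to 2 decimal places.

41.58rem

Step 2: 1.36 × 1.65² = 3.7026rem
Step 7: 1.36 × 1.65⁷ = 45.2821rem
Difference: 45.2821 − 3.7026 = 41.5795rem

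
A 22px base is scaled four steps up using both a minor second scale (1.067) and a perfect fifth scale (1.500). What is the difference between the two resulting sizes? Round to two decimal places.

Minor second: 22.0 × 1.067⁴ = 28.5155px
Perfect fifth: 22.0 × 1.500⁴ = 111.3750px
Difference: 111.3750 − 28.5155 = 82.8595px

82.86px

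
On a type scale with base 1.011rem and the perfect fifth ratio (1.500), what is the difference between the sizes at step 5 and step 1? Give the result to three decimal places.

6.161rem

Step 1: 1.011 × 1.500 = 1.51650rem
Step 5: 1.011 × 1.500⁵ = 7.67728rem
Difference: 7.67728 − 1.51650 = 6.16078rem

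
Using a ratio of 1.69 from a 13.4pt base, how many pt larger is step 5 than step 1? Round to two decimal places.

Step 1: 13.4 × 1.69 = 22.6460pt
Step 5: 13.4 × 1.69⁵ = 184.7304pt
Difference: 184.7304 − 22.6460 = 162.0844pt

162.08pt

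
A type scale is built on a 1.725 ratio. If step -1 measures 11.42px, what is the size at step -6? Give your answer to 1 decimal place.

11.42 ÷ 1.725⁵ = 11.42 ÷ 15.27374 ≈ 0.748

0.7px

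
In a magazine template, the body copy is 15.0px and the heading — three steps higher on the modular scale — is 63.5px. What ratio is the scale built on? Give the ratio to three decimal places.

1.618

r³ = 63.5 / 15.0, so r = (63.5/15.0)^(1/3).
r = 4.2333^(1/3) ≈ 1.6177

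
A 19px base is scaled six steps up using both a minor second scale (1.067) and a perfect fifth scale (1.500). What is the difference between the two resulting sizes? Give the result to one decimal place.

Minor second: 19.0 × 1.067⁶ = 28.038px
Perfect fifth: 19.0 × 1.500⁶ = 216.422px
Difference: 216.422 − 28.038 = 188.384px

188.4px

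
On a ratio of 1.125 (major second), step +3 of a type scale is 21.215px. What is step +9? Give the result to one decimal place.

43.0px

Moving from step +3 to step +9 is 6 steps up, so multiply by r⁶.
21.215 × 1.125⁶ = 21.215 × 2.02729 ≈ 43.009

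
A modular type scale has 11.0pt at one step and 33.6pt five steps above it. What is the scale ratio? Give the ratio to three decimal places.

1.250

The ratio satisfies 11.0 × r⁵ = 33.6, so r = (33.6 / 11.0)^(1/5).
r = 3.0545^(1/5) ≈ 1.2502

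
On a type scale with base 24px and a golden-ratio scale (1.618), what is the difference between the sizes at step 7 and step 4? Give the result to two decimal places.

532.24px

Step 4: 24.0 × 1.618⁴ = 164.4846px
Step 7: 24.0 × 1.618⁷ = 696.7241px
Difference: 696.7241 − 164.4846 = 532.2395px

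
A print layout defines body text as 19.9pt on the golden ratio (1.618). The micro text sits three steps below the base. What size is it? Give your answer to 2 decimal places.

4.70pt

Each step on a modular scale multiplies by the ratio, so the size n steps from the base is base × ratioⁿ.
19.9 ÷ 1.618³ = 19.9 ÷ 4.23580 ≈ 4.70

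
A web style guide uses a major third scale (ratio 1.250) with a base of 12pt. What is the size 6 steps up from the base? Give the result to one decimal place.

45.8pt

Each step on a modular scale multiplies by the ratio, so the size n steps from the base is base × ratioⁿ.
12.0 × 1.250⁶ = 12.0 × 3.81470 ≈ 45.78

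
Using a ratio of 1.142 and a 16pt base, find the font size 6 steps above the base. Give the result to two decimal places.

A modular type scale is a geometric sequence: sizeₙ = base × rⁿ.
16.0 × 1.142⁶ = 16.0 × 2.21818 ≈ 35.49

35.49pt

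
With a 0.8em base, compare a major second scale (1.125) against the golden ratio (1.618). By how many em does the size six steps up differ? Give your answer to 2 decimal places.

12.73em

Major second: 0.8 × 1.125⁶ = 1.6218em
Golden ratio: 0.8 × 1.618⁶ = 14.3536em
Difference: 14.3536 − 1.6218 = 12.7318em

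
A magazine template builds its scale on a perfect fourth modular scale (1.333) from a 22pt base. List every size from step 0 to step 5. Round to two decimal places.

22.00pt, 29.33pt, 39.09pt, 52.11pt, 69.46pt, 92.59pt

Step 0: 22pt
Step 1: 22.0 × 1.333 = 29.33
Step 2: 22.0 × 1.333² = 39.09
Step 3: 22.0 × 1.333³ = 52.11
Step 4: 22.0 × 1.333⁴ = 69.46
Step 5: 22.0 × 1.333⁵ = 92.59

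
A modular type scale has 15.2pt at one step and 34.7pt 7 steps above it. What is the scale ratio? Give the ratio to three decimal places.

1.125

r⁷ = 34.7 / 15.2, so r = (34.7/15.2)^(1/7).
r = 2.2829^(1/7) ≈ 1.1252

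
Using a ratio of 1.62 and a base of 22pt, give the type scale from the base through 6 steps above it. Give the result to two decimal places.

22.00pt, 35.64pt, 57.74pt, 93.53pt, 151.52pt, 245.47pt, 397.66pt

Step 0: 22pt
Step 1: 22.0 × 1.62 = 35.64
Step 2: 22.0 × 1.62² = 57.74
Step 3: 22.0 × 1.62³ = 93.53
Step 4: 22.0 × 1.62⁴ = 151.52
Step 5: 22.0 × 1.62⁵ = 245.47
Step 6: 22.0 × 1.62⁶ = 397.66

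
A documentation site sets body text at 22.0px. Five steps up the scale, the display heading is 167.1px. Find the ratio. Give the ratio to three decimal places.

r⁵ = 167.1 / 22.0, so r = (167.1/22.0)^(1/5).
r = 7.5955^(1/5) ≈ 1.5001

1.500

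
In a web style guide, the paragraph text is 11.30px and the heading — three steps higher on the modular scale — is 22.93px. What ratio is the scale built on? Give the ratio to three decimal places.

The ratio satisfies 11.30 × r³ = 22.93, so r = (22.93 / 11.30)^(1/3).
r = 2.0292^(1/3) ≈ 1.2660

1.266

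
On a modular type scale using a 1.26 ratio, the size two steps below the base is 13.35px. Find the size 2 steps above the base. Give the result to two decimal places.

13.35 × 1.26⁴ = 13.35 × 2.52047 ≈ 33.648

33.65px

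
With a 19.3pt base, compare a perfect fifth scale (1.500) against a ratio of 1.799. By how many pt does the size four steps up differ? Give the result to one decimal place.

Perfect fifth: 19.3 × 1.500⁴ = 97.706pt
At 1.799: 19.3 × 1.799⁴ = 202.154pt
Difference: 202.154 − 97.706 = 104.448pt

104.4pt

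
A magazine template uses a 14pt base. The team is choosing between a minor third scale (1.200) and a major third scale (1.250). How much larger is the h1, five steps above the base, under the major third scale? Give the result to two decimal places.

Minor third: 14.0 × 1.200⁵ = 34.8365pt
Major third: 14.0 × 1.250⁵ = 42.7246pt
Difference: 42.7246 − 34.8365 = 7.8881pt

7.89pt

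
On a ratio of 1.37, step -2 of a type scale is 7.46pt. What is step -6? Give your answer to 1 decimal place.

7.46 ÷ 1.37⁴ = 7.46 ÷ 3.52275 ≈ 2.118

2.1pt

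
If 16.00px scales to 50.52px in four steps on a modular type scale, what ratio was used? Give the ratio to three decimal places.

1.333

The ratio satisfies 16.00 × r⁴ = 50.52, so r = (50.52 / 16.00)^(1/4).
r = 3.1575^(1/4) ≈ 1.3330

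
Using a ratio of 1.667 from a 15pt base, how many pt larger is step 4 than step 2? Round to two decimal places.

74.15pt

Step 2: 15.0 × 1.667² = 41.6833pt
Step 4: 15.0 × 1.667⁴ = 115.8334pt
Difference: 115.8334 − 41.6833 = 74.1501pt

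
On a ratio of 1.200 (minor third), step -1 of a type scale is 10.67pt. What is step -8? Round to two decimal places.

The gap is -8 − (-1) = -7 steps, so the factor is 1.200^-7.
10.67 ÷ 1.200⁷ = 10.67 ÷ 3.58318 ≈ 2.978

2.98pt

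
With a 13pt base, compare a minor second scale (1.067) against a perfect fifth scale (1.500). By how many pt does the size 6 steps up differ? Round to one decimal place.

128.9pt

Minor second: 13.0 × 1.067⁶ = 19.184pt
Perfect fifth: 13.0 × 1.500⁶ = 148.078pt
Difference: 148.078 − 19.184 = 128.894pt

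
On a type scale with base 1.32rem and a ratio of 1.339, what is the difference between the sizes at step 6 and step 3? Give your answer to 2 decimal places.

4.44rem

Step 3: 1.32 × 1.339³ = 3.1690rem
Step 6: 1.32 × 1.339⁶ = 7.6078rem
Difference: 7.6078 − 3.1690 = 4.4388rem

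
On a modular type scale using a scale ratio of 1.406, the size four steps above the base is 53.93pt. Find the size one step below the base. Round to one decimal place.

9.8pt

53.93 ÷ 1.406⁵ = 53.93 ÷ 5.49448 ≈ 9.815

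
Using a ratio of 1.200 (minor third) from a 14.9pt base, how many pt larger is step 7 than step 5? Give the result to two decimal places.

Step 5: 14.9 × 1.200⁵ = 37.0760pt
Step 7: 14.9 × 1.200⁷ = 53.3894pt
Difference: 53.3894 − 37.0760 = 16.3134pt

16.31pt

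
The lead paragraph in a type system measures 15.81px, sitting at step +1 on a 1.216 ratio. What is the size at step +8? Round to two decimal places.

62.15px

Moving from step +1 to step +8 is 7 steps up, so multiply by r⁷.
15.81 × 1.216⁷ = 15.81 × 3.93129 ≈ 62.154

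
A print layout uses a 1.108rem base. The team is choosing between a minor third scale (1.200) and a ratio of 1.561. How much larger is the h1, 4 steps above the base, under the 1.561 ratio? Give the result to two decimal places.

Minor third: 1.108 × 1.200⁴ = 2.2975rem
At 1.561: 1.108 × 1.561⁴ = 6.5789rem
Difference: 6.5789 − 2.2975 = 4.2814rem

4.28rem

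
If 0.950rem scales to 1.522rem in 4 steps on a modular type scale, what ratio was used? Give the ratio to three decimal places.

1.125

The ratio satisfies 0.950 × r⁴ = 1.522, so r = (1.522 / 0.950)^(1/4).
r = 1.6021^(1/4) ≈ 1.1251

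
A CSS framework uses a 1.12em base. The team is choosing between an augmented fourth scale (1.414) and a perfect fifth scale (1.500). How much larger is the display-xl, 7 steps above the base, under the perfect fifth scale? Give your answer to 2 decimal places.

Augmented fourth: 1.12 × 1.414⁷ = 12.6580em
Perfect fifth: 1.12 × 1.500⁷ = 19.1363em
Difference: 19.1363 − 12.6580 = 6.4783em

6.48em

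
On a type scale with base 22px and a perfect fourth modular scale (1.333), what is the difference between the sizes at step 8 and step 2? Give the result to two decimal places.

180.22px

Step 2: 22.0 × 1.333² = 39.0916px
Step 8: 22.0 × 1.333⁸ = 219.3127px
Difference: 219.3127 − 39.0916 = 180.2211px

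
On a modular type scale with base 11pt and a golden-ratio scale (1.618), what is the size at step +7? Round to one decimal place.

319.3pt

11.0 × 1.618⁷ = 11.0 × 29.03017 ≈ 319.33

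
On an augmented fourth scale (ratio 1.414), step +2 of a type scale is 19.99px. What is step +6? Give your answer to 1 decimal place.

Moving from step +2 to step +6 is 4 steps up, so multiply by r⁴.
19.99 × 1.414⁴ = 19.99 × 3.99758 ≈ 79.912

79.9px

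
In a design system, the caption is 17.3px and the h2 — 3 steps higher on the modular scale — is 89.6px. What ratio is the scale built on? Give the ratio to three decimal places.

The ratio satisfies 17.3 × r³ = 89.6, so r = (89.6 / 17.3)^(1/3).
r = 5.1792^(1/3) ≈ 1.7302

1.730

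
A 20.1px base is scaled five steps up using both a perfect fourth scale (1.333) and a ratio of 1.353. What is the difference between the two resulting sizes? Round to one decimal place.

Perfect fourth: 20.1 × 1.333⁵ = 84.595px
At 1.353: 20.1 × 1.353⁵ = 91.135px
Difference: 91.135 − 84.595 = 6.540px

6.5px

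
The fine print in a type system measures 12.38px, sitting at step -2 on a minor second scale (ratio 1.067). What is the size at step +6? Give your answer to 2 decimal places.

12.38 × 1.067⁸ = 12.38 × 1.68002 ≈ 20.799

20.80px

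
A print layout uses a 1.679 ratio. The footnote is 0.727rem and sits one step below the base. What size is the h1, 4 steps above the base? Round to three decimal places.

The gap is 4 − (-1) = 5 steps, so the factor is 1.679^5.
0.727 × 1.679⁵ = 0.727 × 13.34300 ≈ 9.700

9.700rem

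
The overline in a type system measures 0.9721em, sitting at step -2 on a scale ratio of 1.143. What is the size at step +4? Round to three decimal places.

2.168em

Moving from step -2 to step +4 is 6 steps up, so multiply by r⁶.
0.9721 × 1.143⁶ = 0.9721 × 2.22986 ≈ 2.168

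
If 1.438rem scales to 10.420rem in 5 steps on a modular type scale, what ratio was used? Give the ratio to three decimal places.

1.486

r⁵ = 10.420 / 1.438, so r = (10.420/1.438)^(1/5).
r = 7.2462^(1/5) ≈ 1.4860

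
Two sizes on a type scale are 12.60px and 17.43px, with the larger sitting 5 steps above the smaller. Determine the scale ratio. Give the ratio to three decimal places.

The ratio satisfies 12.60 × r⁵ = 17.43, so r = (17.43 / 12.60)^(1/5).
r = 1.3833^(1/5) ≈ 1.0671

1.067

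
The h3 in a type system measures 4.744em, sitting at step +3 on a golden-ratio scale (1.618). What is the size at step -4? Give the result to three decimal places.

4.744 ÷ 1.618⁷ = 4.744 ÷ 29.03017 ≈ 0.163

0.163em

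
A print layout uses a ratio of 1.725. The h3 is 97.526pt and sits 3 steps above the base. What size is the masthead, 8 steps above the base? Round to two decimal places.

97.526 × 1.725⁵ = 97.526 × 15.27374 ≈ 1489.587

1489.59pt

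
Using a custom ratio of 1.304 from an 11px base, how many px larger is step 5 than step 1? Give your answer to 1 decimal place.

Step 1: 11.0 × 1.304 = 14.344px
Step 5: 11.0 × 1.304⁵ = 41.474px
Difference: 41.474 − 14.344 = 27.130px

27.1px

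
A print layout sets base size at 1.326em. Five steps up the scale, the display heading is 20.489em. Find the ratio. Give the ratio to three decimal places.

r⁵ = 20.489 / 1.326, so r = (20.489/1.326)^(1/5).
r = 15.4517^(1/5) ≈ 1.7290

1.729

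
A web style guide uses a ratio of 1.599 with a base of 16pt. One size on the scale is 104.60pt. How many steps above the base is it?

4

1.599ⁿ = 104.60 / 16 = 6.5375
n = ln(6.5375) / ln(1.599) = 1.8776 / 0.4694 ≈ 4.00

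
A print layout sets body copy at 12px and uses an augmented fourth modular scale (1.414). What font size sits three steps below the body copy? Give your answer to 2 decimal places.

Each step on a modular scale multiplies by the ratio, so the size n steps from the base is base × ratioⁿ.
12.0 ÷ 1.414³ = 12.0 ÷ 2.82715 ≈ 4.24

4.24px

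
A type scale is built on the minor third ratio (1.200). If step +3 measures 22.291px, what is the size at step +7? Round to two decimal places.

46.22px

22.291 × 1.200⁴ = 22.291 × 2.07360 ≈ 46.223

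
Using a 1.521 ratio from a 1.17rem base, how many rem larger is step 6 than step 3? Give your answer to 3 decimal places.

Step 3: 1.17 × 1.521³ = 4.11693rem
Step 6: 1.17 × 1.521⁶ = 14.48642rem
Difference: 14.48642 − 4.11693 = 10.36949rem

10.369rem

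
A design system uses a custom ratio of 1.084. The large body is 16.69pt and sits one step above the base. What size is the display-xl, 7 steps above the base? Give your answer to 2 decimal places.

27.08pt

16.69 × 1.084⁶ = 16.69 × 1.62247 ≈ 27.079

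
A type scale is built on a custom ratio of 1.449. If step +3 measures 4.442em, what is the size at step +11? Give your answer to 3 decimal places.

The gap is 11 − (3) = 8 steps, so the factor is 1.449^8.
4.442 × 1.449⁸ = 4.442 × 19.43332 ≈ 86.323

86.323em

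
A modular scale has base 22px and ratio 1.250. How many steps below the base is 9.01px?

1.250ⁿ = 22 / 9.01 = 2.4417
n = ln(2.4417) / ln(1.250) = 0.8927 / 0.2231 ≈ 4.00

4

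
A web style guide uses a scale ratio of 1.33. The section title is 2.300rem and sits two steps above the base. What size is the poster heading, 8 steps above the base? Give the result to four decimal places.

12.7303rem

2.300 × 1.33⁶ = 2.300 × 5.53490 ≈ 12.7303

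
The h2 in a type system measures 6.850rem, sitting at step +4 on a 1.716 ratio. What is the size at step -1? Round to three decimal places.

The gap is -1 − (4) = -5 steps, so the factor is 1.716^-5.
6.850 ÷ 1.716⁵ = 6.850 ÷ 14.87943 ≈ 0.460

0.460rem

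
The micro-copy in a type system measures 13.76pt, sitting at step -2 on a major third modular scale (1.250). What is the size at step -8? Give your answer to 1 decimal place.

3.6pt

13.76 ÷ 1.250⁶ = 13.76 ÷ 3.81470 ≈ 3.607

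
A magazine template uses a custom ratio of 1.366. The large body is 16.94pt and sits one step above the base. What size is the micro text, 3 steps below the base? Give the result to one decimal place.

4.9pt

16.94 ÷ 1.366⁴ = 16.94 ÷ 3.48179 ≈ 4.865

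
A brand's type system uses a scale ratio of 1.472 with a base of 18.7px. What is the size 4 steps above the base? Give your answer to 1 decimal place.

Each step on a modular scale multiplies by the ratio, so the size n steps from the base is base × ratioⁿ.
18.7 × 1.472⁴ = 18.7 × 4.69495 ≈ 87.80

87.8px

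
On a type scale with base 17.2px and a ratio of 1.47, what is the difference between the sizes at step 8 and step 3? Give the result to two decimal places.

Step 3: 17.2 × 1.47³ = 54.6362px
Step 8: 17.2 × 1.47⁸ = 375.0310px
Difference: 375.0310 − 54.6362 = 320.3948px

320.39px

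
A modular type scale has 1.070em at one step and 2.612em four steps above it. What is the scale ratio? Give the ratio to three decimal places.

r⁴ = 2.612 / 1.070, so r = (2.612/1.070)^(1/4).
r = 2.4411^(1/4) ≈ 1.2500

1.250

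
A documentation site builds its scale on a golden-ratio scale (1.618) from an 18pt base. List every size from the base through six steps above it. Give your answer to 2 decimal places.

18.00pt, 29.12pt, 47.12pt, 76.24pt, 123.36pt, 199.60pt, 322.96pt

Step 0: 18pt
Step 1: 18.0 × 1.618 = 29.12
Step 2: 18.0 × 1.618² = 47.12
Step 3: 18.0 × 1.618³ = 76.24
Step 4: 18.0 × 1.618⁴ = 123.36
Step 5: 18.0 × 1.618⁵ = 199.60
Step 6: 18.0 × 1.618⁶ = 322.96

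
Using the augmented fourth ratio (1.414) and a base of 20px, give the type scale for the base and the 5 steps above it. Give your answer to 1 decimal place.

Step 0: 20px
Step 1: 20.0 × 1.414 = 28.3
Step 2: 20.0 × 1.414² = 40.0
Step 3: 20.0 × 1.414³ = 56.5
Step 4: 20.0 × 1.414⁴ = 80.0
Step 5: 20.0 × 1.414⁵ = 113.1

20.0px, 28.3px, 40.0px, 56.5px, 80.0px, 113.1px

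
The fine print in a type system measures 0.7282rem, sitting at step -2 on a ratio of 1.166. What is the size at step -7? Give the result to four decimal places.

0.3379rem

The gap is -7 − (-2) = -5 steps, so the factor is 1.166^-5.
0.7282 ÷ 1.166⁵ = 0.7282 ÷ 2.15523 ≈ 0.3379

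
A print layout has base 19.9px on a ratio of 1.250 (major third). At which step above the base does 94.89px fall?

1.250ⁿ = 94.89 / 19.9 = 4.7683
n = ln(4.7683) / ln(1.250) = 1.5620 / 0.2231 ≈ 7.00

7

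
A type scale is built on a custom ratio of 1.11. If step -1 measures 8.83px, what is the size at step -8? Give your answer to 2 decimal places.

Moving from step -1 to step -8 is 7 steps down, so divide by r⁷.
8.83 ÷ 1.11⁷ = 8.83 ÷ 2.07616 ≈ 4.253

4.25px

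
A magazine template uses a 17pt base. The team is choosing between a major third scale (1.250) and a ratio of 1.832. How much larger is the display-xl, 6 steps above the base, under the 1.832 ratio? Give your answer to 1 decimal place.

Major third: 17.0 × 1.250⁶ = 64.850pt
At 1.832: 17.0 × 1.832⁶ = 642.690pt
Difference: 642.690 − 64.850 = 577.840pt

577.8pt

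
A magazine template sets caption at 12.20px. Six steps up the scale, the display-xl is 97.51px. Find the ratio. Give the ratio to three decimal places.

1.414

r⁶ = 97.51 / 12.20, so r = (97.51/12.20)^(1/6).
r = 7.9926^(1/6) ≈ 1.4140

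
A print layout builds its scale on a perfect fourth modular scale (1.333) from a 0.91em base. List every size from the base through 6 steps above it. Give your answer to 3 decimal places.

Step 0: 0.91em
Step 1: 0.91 × 1.333 = 1.213
Step 2: 0.91 × 1.333² = 1.617
Step 3: 0.91 × 1.333³ = 2.155
Step 4: 0.91 × 1.333⁴ = 2.873
Step 5: 0.91 × 1.333⁵ = 3.830
Step 6: 0.91 × 1.333⁶ = 5.105

0.910em, 1.213em, 1.617em, 2.155em, 2.873em, 3.830em, 5.105em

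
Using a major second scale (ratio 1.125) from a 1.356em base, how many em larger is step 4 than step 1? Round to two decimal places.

Step 1: 1.356 × 1.125 = 1.5255em
Step 4: 1.356 × 1.125⁴ = 2.1720em
Difference: 2.1720 − 1.5255 = 0.6465em

0.65em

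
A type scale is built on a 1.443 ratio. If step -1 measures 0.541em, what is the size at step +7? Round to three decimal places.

10.170em

The gap is 7 − (-1) = 8 steps, so the factor is 1.443^8.
0.541 × 1.443⁸ = 0.541 × 18.79882 ≈ 10.170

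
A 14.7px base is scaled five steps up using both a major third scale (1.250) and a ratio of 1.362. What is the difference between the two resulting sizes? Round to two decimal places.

24.04px

Major third: 14.7 × 1.250⁵ = 44.8608px
At 1.362: 14.7 × 1.362⁵ = 68.8974px
Difference: 68.8974 − 44.8608 = 24.0366px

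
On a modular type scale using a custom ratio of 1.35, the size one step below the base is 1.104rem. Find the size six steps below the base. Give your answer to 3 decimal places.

The gap is -6 − (-1) = -5 steps, so the factor is 1.35^-5.
1.104 ÷ 1.35⁵ = 1.104 ÷ 4.48403 ≈ 0.246

0.246rem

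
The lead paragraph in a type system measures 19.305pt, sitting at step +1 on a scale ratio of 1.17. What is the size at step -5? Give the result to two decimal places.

7.53pt

Moving from step +1 to step -5 is 6 steps down, so divide by r⁶.
19.305 ÷ 1.17⁶ = 19.305 ÷ 2.56516 ≈ 7.526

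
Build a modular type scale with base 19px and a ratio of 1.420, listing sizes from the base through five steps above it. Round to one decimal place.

Step 0: 19px
Step 1: 19.0 × 1.420 = 27.0
Step 2: 19.0 × 1.420² = 38.3
Step 3: 19.0 × 1.420³ = 54.4
Step 4: 19.0 × 1.420⁴ = 77.3
Step 5: 19.0 × 1.420⁵ = 109.7

19.0px, 27.0px, 38.3px, 54.4px, 77.3px, 109.7px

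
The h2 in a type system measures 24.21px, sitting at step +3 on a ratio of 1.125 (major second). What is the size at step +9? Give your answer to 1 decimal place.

24.21 × 1.125⁶ = 24.21 × 2.02729 ≈ 49.081

49.1px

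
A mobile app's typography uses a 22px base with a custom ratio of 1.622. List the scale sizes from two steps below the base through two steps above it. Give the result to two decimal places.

8.36px, 13.56px, 22.00px, 35.68px, 57.88px

Step -2: 22.0 ÷ 1.622² = 8.36
Step -1: 22.0 ÷ 1.622 = 13.56
Step 0: 22px
Step 1: 22.0 × 1.622 = 35.68
Step 2: 22.0 × 1.622² = 57.88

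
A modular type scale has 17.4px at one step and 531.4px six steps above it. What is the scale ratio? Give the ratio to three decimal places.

The ratio satisfies 17.4 × r⁶ = 531.4, so r = (531.4 / 17.4)^(1/6).
r = 30.5402^(1/6) ≈ 1.7680

1.768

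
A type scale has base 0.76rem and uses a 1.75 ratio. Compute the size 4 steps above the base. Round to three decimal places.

7.128rem

0.76 × 1.75⁴ = 0.76 × 9.37891 ≈ 7.128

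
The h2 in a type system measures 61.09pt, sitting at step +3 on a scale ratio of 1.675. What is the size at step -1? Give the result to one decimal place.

Moving from step +3 to step -1 is 4 steps down, so divide by r⁴.
61.09 ÷ 1.675⁴ = 61.09 ÷ 7.87153 ≈ 7.761

7.8pt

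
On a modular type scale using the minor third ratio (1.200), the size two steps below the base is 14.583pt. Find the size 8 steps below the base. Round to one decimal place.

4.9pt

14.583 ÷ 1.200⁶ = 14.583 ÷ 2.98598 ≈ 4.884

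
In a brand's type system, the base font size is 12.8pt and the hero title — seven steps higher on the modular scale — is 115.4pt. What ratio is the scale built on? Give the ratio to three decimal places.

1.369

The ratio satisfies 12.8 × r⁷ = 115.4, so r = (115.4 / 12.8)^(1/7).
r = 9.0156^(1/7) ≈ 1.3691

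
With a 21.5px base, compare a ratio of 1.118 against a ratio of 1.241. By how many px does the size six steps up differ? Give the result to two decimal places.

36.55px

At 1.118: 21.5 × 1.118⁶ = 41.9845px
At 1.241: 21.5 × 1.241⁶ = 78.5361px
Difference: 78.5361 − 41.9845 = 36.5516px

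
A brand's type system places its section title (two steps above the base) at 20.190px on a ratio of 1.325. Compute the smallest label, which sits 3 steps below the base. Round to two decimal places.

4.94px

20.190 ÷ 1.325⁵ = 20.190 ÷ 4.08394 ≈ 4.944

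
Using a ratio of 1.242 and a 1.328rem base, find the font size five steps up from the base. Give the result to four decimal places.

3.9247rem

Each step on a modular scale multiplies by the ratio, so the size n steps from the base is base × ratioⁿ.
1.328 × 1.242⁵ = 1.328 × 2.95534 ≈ 3.9247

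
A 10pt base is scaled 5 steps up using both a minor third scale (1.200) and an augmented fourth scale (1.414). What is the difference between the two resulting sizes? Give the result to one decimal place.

Minor third: 10.0 × 1.200⁵ = 24.883pt
Augmented fourth: 10.0 × 1.414⁵ = 56.526pt
Difference: 56.526 − 24.883 = 31.643pt

31.6pt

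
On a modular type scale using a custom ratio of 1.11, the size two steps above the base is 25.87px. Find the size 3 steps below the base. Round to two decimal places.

25.87 ÷ 1.11⁵ = 25.87 ÷ 1.68506 ≈ 15.353

15.35px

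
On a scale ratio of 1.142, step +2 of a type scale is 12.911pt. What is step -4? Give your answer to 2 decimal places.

12.911 ÷ 1.142⁶ = 12.911 ÷ 2.21818 ≈ 5.821

5.82pt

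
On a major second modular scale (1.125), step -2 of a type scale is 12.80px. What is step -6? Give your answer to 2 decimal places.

7.99px

Moving from step -2 to step -6 is 4 steps down, so divide by r⁴.
12.80 ÷ 1.125⁴ = 12.80 ÷ 1.60181 ≈ 7.991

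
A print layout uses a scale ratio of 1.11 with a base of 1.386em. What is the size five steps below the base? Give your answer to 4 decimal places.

0.8225em

1.386 ÷ 1.11⁵ = 1.386 ÷ 1.68506 ≈ 0.8225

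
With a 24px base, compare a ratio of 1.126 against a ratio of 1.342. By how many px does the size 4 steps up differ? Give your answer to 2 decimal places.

39.26px

At 1.126: 24.0 × 1.126⁴ = 38.5802px
At 1.342: 24.0 × 1.342⁴ = 77.8433px
Difference: 77.8433 − 38.5802 = 39.2631px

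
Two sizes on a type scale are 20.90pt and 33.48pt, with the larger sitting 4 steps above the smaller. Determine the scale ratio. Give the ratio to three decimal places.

1.125

The ratio satisfies 20.90 × r⁴ = 33.48, so r = (33.48 / 20.90)^(1/4).
r = 1.6019^(1/4) ≈ 1.1250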